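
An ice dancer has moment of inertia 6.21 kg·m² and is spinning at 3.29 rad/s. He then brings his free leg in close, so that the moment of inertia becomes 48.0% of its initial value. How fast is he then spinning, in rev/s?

With no external torque about the axis, L is conserved: I₁ω₁ = I₂ω₂.
I₂ = 0.480 × 6.21 = 2.981 kg·m².
ω₂ = I₁ω₁ / I₂ = (6.210)(3.29 rad/s) / (2.981) = 6.854 rad/s = 1.091 rev/s.

ω₂ ≈ 1.09 rev/s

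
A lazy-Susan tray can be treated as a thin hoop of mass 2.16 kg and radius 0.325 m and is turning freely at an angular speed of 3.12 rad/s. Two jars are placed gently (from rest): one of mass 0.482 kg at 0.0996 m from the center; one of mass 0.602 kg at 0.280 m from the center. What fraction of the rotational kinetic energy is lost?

No external torque acts about the center; L_before = L_after.
I_p = (2.16)(0.325)² = 0.2282 kg·m².
Added inertia Σmr² = (0.482)(0.0996)² + (0.602)(0.280)² = 0.05198 kg·m²; I_f = 0.2282 + 0.05198 = 0.2801 kg·m².
ω_f = I_p ω_i / I_f = (0.2282)(3.12) / 0.2801 = 2.541 rad/s.
KE_i = ½(0.2282)(3.120 rad/s)² = 1.110 J; KE_f = ½(0.2801)(2.541)² = 0.9044 J.
Fraction lost = 0.1856.

fraction ≈ 0.186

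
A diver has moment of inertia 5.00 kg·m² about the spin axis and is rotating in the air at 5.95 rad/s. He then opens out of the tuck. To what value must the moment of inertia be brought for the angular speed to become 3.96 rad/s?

Angular momentum about the spin axis is conserved since the torque about it is zero.
I₂ = I₁ω₁ / ω₂ = (5.00)(5.95) / (3.96) = 7.513 kg·m².

I₂ ≈ 7.51 kg·m²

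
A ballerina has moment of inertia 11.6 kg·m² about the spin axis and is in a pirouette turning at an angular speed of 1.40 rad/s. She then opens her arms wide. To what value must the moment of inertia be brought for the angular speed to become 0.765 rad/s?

I₂ ≈ 21.2 kg·m²

Angular momentum about the spin axis is conserved since the torque about it is zero.
I₂ = I₁ω₁ / ω₂ = (11.6)(1.40) / (0.765) = 21.23 kg·m².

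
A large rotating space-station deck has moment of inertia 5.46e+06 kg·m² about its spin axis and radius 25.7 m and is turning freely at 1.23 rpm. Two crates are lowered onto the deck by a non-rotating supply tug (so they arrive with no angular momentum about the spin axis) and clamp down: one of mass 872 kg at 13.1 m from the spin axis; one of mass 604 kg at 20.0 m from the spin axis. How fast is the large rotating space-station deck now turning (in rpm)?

No external torque acts about the spin axis; L_before = L_after.
Added inertia Σmr² = (872)(13.1)² + (604)(20.0)² = 3.912e+05 kg·m²; I_f = 5.460e+06 + 3.912e+05 = 5.851e+06 kg·m².
ω_f = I_p ω_i / I_f = (5.460e+06)(1.23) / 5.851e+06 = 1.148 rpm.

ω_f ≈ 1.15 rpm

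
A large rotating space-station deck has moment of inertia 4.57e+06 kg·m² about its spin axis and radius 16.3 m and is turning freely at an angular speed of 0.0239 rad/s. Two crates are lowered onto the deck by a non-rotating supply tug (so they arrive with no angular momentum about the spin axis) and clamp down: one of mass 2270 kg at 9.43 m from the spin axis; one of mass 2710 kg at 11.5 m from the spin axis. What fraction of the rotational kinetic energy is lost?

No external torque acts about the spin axis; L_before = L_after.
Added inertia Σmr² = (2270)(9.43)² + (2710)(11.5)² = 5.603e+05 kg·m²; I_f = 4.570e+06 + 5.603e+05 = 5.130e+06 kg·m².
ω_f = I_p ω_i / I_f = (4.570e+06)(0.0239) / 5.130e+06 = 0.02129 rad/s.
KE_i = ½(4.570e+06)(0.02390 rad/s)² = 1305 J; KE_f = ½(5.130e+06)(0.02129)² = 1163 J.
Fraction lost = 0.1092.

fraction ≈ 0.109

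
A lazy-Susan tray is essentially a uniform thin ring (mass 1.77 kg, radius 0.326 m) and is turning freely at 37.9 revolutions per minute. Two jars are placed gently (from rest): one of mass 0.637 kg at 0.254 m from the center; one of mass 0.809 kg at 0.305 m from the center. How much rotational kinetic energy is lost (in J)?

No external torque acts about the center; L_before = L_after.
I_p = (1.77)(0.326)² = 0.1881 kg·m².
Added inertia Σmr² = (0.637)(0.254)² + (0.809)(0.305)² = 0.1164 kg·m²; I_f = 0.1881 + 0.1164 = 0.3045 kg·m².
ω_f = I_p ω_i / I_f = (0.1881)(37.9) / 0.3045 = 23.42 rpm.
KE_i = ½(0.1881)(3.969 rad/s)² = 1.482 J; KE_f = ½(0.3045)(2.452)² = 0.9154 J.

energy lost ≈ 0.566 J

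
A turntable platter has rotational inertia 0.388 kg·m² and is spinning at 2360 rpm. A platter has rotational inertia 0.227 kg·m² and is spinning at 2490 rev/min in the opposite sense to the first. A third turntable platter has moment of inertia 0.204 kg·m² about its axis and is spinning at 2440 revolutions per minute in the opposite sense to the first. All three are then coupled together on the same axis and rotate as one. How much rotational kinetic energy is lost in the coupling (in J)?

No external torque acts about the common axis, so total angular momentum is conserved.
Taking A's sense as positive: L = (0.3880)(2360) − (0.2270)(2490) − (0.2040)(2440) = -147.3 kg·m²·rpm.
Combined I = 0.3880 + 0.2270 + 0.2040 = 0.8190 kg·m².
ω_f = L / I = -147.3 / 0.8190 = -179.9 rpm.
KE_i = ½ΣIω² = 26230 J; KE_f = ½(0.8190)(18.84)² = 145.3 J.

ΔKE lost ≈ 26100 J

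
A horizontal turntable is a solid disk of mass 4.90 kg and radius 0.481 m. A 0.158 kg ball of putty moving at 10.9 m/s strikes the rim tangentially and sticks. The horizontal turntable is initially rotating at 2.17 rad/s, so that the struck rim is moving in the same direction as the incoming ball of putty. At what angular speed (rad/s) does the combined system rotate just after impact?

The axle reaction passes through the axle and exerts no torque about it; angular momentum about the axle is conserved through the impact.
I_p = ½(4.90)(0.481)² = 0.5668 kg·m². Taking the sense of the ball of putty's angular momentum as positive, L_{ball} = m v R = (0.158)(10.9)(0.481) = 0.8284 kg·m²/s.
L_i = +I_p ω_p + m v R = +(0.5668)(2.17) + 0.8284 = 2.058 kg·m²/s.
After sticking, I_f = I_p + m R² = 0.5668 + (0.158)(0.481)² = 0.6034 kg·m².
ω_f = L_i / I_f = 2.058 / 0.6034 = 3.411 rad/s.

|ω_f| ≈ 3.41 rad/s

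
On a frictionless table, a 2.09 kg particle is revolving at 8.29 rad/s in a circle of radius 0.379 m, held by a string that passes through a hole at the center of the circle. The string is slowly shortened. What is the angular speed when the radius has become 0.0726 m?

The constraining force is radial, so m r² ω about the center is conserved.
ω₂ = ω₁ (r₁/r₂)² = (8.29)(0.379/0.0726)² = 225.9 rad/s.

ω₂ ≈ 226 rad/s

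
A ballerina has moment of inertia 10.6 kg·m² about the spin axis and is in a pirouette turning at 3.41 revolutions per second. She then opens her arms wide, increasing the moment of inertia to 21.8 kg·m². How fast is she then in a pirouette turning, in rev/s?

With no external torque about the axis, L is conserved: I₁ω₁ = I₂ω₂.
ω₂ = I₁ω₁ / I₂ = (10.60)(3.41 rev/s) / (21.80) = 1.658 rev/s.

ω₂ ≈ 1.66 rev/s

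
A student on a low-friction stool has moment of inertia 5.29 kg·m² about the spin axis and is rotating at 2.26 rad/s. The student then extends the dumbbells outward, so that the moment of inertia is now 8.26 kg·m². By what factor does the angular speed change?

ω₂/ω₁ ≈ 0.640

Angular momentum about the spin axis is conserved since the torque about it is zero.
ω₂/ω₁ = I₁/I₂ = 5.290 / 8.260 = 0.6404.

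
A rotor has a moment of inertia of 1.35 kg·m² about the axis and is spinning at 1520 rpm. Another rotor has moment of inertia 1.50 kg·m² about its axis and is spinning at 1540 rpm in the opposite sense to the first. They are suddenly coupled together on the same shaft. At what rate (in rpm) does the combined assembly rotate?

The coupling torques are internal; angular momentum about the shared axis is conserved.
Taking A's sense as positive: L = (1.350)(1520) − (1.500)(1540) = -258.0 kg·m²·rpm.
Combined I = 1.350 + 1.500 = 2.850 kg·m².
ω_f = L / I = -258.0 / 2.850 = -90.53 rpm.

|ω_f| ≈ 90.5 rpm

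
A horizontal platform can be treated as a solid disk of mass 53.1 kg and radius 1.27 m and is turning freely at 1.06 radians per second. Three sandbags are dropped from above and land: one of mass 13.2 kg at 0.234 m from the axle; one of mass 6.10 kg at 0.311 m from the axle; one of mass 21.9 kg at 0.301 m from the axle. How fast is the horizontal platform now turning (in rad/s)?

The added mass arrives with no angular momentum about the axle, and any external torque about the axle is negligible, so the system's angular momentum is conserved.
I_p = ½(53.1)(1.27)² = 42.82 kg·m².
Added inertia Σmr² = (13.2)(0.234)² + (6.10)(0.311)² + (21.9)(0.301)² = 3.297 kg·m²; I_f = 42.82 + 3.297 = 46.12 kg·m².
ω_f = I_p ω_i / I_f = (42.82)(1.06) / 46.12 = 0.9842 rad/s.

ω_f ≈ 0.984 rad/s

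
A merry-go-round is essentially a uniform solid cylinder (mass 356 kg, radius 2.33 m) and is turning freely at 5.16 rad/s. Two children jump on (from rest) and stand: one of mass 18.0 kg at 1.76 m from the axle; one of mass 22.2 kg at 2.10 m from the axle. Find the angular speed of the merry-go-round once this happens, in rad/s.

ω_f ≈ 4.45 rad/s

The added mass arrives with no angular momentum about the axle, and any external torque about the axle is negligible, so the system's angular momentum is conserved.
I_p = ½(356)(2.33)² = 966.3 kg·m².
Added inertia Σmr² = (18.0)(1.76)² + (22.2)(2.10)² = 153.7 kg·m²; I_f = 966.3 + 153.7 = 1120 kg·m².
ω_f = I_p ω_i / I_f = (966.3)(5.16) / 1120 = 4.452 rad/s.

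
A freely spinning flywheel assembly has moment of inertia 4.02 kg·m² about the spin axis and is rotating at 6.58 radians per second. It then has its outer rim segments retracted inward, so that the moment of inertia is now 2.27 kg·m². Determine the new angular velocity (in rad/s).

With no external torque about the axis, L is conserved: I₁ω₁ = I₂ω₂.
ω₂ = I₁ω₁ / I₂ = (4.020)(6.58 rad/s) / (2.270) = 11.65 rad/s.

ω₂ ≈ 11.7 rad/s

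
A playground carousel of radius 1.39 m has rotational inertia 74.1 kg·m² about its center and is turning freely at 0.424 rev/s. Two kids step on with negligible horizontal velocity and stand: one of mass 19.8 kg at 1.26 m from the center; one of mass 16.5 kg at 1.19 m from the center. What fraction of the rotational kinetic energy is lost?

The added mass arrives with no angular momentum about the center, and any external torque about the center is negligible, so the system's angular momentum is conserved.
Added inertia Σmr² = (19.8)(1.26)² + (16.5)(1.19)² = 54.80 kg·m²; I_f = 74.10 + 54.80 = 128.9 kg·m².
ω_f = I_p ω_i / I_f = (74.10)(0.424) / 128.9 = 0.2437 rev/s.
KE_i = ½(74.10)(2.664 rad/s)² = 263.0 J; KE_f = ½(128.9)(1.531)² = 151.2 J.
Fraction lost = 0.4251.

fraction ≈ 0.425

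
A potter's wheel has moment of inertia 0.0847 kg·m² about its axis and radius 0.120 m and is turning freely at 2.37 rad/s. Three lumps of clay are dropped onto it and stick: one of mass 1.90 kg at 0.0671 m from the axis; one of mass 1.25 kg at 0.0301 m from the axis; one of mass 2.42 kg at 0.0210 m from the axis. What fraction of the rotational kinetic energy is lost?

The added mass arrives with no angular momentum about the axis, and any external torque about the axis is negligible, so the system's angular momentum is conserved.
Added inertia Σmr² = (1.90)(0.0671)² + (1.25)(0.0301)² + (2.42)(0.0210)² = 0.01075 kg·m²; I_f = 0.08470 + 0.01075 = 0.09545 kg·m².
ω_f = I_p ω_i / I_f = (0.08470)(2.37) / 0.09545 = 2.103 rad/s.
KE_i = ½(0.08470)(2.370 rad/s)² = 0.2379 J; KE_f = ½(0.09545)(2.103)² = 0.2111 J.
Fraction lost = 0.1127.

fraction ≈ 0.113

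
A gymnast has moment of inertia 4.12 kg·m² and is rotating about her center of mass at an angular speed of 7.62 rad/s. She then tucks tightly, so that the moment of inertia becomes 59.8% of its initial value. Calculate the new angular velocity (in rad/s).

ω₂ ≈ 12.7 rad/s

With no external torque about the axis, L is conserved: I₁ω₁ = I₂ω₂.
I₂ = 0.598 × 4.12 = 2.464 kg·m².
ω₂ = I₁ω₁ / I₂ = (4.120)(7.62 rad/s) / (2.464) = 12.74 rad/s.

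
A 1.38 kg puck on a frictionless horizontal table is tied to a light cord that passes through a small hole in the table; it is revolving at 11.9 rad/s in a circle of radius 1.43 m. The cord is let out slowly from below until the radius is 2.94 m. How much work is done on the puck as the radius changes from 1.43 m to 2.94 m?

W ≈ -153 J

No torque about the axis ⇒ m r₁² ω₁ = m r₂² ω₂.
ω₂ = ω₁ (r₁/r₂)² = (11.9)(1.43/2.94)² = 2.815 rad/s.
W = ΔKE = ½m(v₂² − v₁²) = -152.5 J.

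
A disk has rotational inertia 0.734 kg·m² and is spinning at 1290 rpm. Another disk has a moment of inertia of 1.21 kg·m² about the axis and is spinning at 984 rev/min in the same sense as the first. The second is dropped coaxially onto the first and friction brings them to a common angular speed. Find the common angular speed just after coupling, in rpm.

No external torque acts about the common axis, so total angular momentum is conserved.
Taking A's sense as positive: L = (0.7340)(1290) + (1.210)(984) = 2138 kg·m²·rpm.
Combined I = 0.7340 + 1.210 = 1.944 kg·m².
ω_f = L / I = 2138 / 1.944 = 1100 rpm.

|ω_f| ≈ 1100 rpm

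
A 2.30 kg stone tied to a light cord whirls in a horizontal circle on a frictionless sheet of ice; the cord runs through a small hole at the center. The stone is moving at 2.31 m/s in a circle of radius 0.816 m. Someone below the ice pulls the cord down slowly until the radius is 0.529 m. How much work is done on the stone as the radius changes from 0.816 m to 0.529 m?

W ≈ 8.46 J

The only horizontal force on the mass is along the cord (radial), so it exerts no torque about the hole and angular momentum m v r is conserved.
v₂ = v₁ r₁ / r₂ = (2.31)(0.816) / (0.529) = 3.563 m/s.
W = ΔKE = ½m(v₂² − v₁²) = 8.465 J.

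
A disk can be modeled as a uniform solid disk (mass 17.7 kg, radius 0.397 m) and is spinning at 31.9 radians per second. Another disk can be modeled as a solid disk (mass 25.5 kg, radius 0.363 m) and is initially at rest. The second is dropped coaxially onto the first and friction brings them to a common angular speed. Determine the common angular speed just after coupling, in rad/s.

No external torque acts about the common axis, so total angular momentum is conserved.
Moments of inertia: I_A = ½(17.7)(0.397)² = 1.395 kg·m²; I_B = ½(25.5)(0.363)² = 1.680 kg·m².
Taking A's sense as positive: L = (1.395)(31.9) = 44.50 kg·m²·rad/s.
Combined I = 1.395 + 1.680 = 3.075 kg·m².
ω_f = L / I = 44.50 / 3.075 = 14.47 rad/s.

|ω_f| ≈ 14.5 rad/s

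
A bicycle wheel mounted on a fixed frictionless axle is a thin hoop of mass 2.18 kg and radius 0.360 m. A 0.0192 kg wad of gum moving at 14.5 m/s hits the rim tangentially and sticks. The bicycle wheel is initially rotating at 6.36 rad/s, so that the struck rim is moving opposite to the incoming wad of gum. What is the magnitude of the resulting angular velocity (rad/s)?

The axle reaction passes through the axle and exerts no torque about it; angular momentum about the axle is conserved through the impact.
I_p = (2.18)(0.360)² = 0.2825 kg·m². Taking the sense of the wad of gum's angular momentum as positive, L_{wad} = m v R = (0.0192)(14.5)(0.360) = 0.1002 kg·m²/s.
L_i = −I_p ω_p + m v R = −(0.2825)(6.36) + 0.1002 = -1.697 kg·m²/s.
After sticking, I_f = I_p + m R² = 0.2825 + (0.0192)(0.360)² = 0.2850 kg·m².
ω_f = L_i / I_f = -1.697 / 0.2850 = -5.953 rad/s.

|ω_f| ≈ 5.95 rad/s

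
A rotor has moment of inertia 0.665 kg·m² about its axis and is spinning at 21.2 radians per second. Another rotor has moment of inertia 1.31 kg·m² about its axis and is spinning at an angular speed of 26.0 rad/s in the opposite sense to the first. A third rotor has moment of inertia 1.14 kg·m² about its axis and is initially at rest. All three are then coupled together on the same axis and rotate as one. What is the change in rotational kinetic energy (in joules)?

ΔKE ≈ -528 J

No external torque acts about the common axis, so total angular momentum is conserved.
Taking A's sense as positive: L = (0.6650)(21.2) − (1.310)(26.0) = -19.96 kg·m²·rad/s.
Combined I = 0.6650 + 1.310 + 1.140 = 3.115 kg·m².
ω_f = L / I = -19.96 / 3.115 = -6.408 rad/s.
KE_i = ½ΣIω² = 592.2 J; KE_f = ½(3.115)(6.408)² = 63.96 J.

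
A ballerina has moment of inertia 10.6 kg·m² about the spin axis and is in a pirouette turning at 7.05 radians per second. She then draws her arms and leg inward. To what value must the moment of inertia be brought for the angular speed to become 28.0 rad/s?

I₂ ≈ 2.67 kg·m²

No external torque acts about the spin axis, so angular momentum is conserved.
I₂ = I₁ω₁ / ω₂ = (10.6)(7.05) / (28.0) = 2.669 kg·m².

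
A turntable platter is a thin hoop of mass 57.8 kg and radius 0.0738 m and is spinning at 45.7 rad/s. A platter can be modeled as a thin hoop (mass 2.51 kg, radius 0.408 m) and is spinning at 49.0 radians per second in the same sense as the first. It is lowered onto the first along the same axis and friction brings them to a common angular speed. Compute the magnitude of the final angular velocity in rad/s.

|ω_f| ≈ 47.6 rad/s

No external torque acts about the common axis, so total angular momentum is conserved.
Moments of inertia: I_A = (57.8)(0.0738)² = 0.3148 kg·m²; I_B = (2.51)(0.408)² = 0.4178 kg·m².
Taking A's sense as positive: L = (0.3148)(45.7) + (0.4178)(49.0) = 34.86 kg·m²·rad/s.
Combined I = 0.3148 + 0.4178 = 0.7326 kg·m².
ω_f = L / I = 34.86 / 0.7326 = 47.58 rad/s.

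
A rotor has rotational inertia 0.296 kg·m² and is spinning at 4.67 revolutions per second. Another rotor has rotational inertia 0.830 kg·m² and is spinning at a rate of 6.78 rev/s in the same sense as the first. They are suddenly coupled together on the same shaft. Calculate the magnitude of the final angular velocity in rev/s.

The coupling torques are internal; angular momentum about the shared axis is conserved.
Taking A's sense as positive: L = (0.2960)(4.67) + (0.8300)(6.78) = 7.010 kg·m²·rev/s.
Combined I = 0.2960 + 0.8300 = 1.126 kg·m².
ω_f = L / I = 7.010 / 1.126 = 6.225 rev/s.

|ω_f| ≈ 6.23 rev/s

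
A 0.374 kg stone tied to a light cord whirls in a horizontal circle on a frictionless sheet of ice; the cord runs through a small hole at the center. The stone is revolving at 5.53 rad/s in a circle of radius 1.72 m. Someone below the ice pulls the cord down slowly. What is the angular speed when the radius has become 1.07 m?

ω₂ ≈ 14.3 rad/s

No torque about the axis ⇒ m r₁² ω₁ = m r₂² ω₂.
ω₂ = ω₁ (r₁/r₂)² = (5.53)(1.72/1.07)² = 14.29 rad/s.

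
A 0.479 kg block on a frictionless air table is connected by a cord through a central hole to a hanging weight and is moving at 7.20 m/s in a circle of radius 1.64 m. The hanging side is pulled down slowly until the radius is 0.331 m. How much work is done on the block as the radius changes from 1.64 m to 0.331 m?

W ≈ 292 J

The only horizontal force on the mass is along the cord (radial), so it exerts no torque about the hole and angular momentum m v r is conserved.
v₂ = v₁ r₁ / r₂ = (7.20)(1.64) / (0.331) = 35.67 m/s.
W = ΔKE = ½m(v₂² − v₁²) = 292.4 J.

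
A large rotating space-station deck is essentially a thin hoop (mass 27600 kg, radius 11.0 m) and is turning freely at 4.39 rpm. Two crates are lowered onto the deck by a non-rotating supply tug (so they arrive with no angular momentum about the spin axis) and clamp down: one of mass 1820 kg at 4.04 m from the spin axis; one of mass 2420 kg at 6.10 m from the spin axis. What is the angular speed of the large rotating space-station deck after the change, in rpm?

ω_f ≈ 4.24 rpm

The added mass arrives with no angular momentum about the spin axis, and any external torque about the spin axis is negligible, so the system's angular momentum is conserved.
I_p = (27600)(11.0)² = 3.340e+06 kg·m².
Added inertia Σmr² = (1820)(4.04)² + (2420)(6.10)² = 1.198e+05 kg·m²; I_f = 3.340e+06 + 1.198e+05 = 3.459e+06 kg·m².
ω_f = I_p ω_i / I_f = (3.340e+06)(4.39) / 3.459e+06 = 4.238 rpm.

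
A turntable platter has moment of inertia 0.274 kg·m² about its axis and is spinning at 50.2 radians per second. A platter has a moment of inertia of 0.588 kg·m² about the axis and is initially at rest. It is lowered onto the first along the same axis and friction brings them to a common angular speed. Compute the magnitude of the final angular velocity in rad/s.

|ω_f| ≈ 16.0 rad/s

The coupling torques are internal; angular momentum about the shared axis is conserved.
Taking A's sense as positive: L = (0.2740)(50.2) = 13.75 kg·m²·rad/s.
Combined I = 0.2740 + 0.5880 = 0.8620 kg·m².
ω_f = L / I = 13.75 / 0.8620 = 15.96 rad/s.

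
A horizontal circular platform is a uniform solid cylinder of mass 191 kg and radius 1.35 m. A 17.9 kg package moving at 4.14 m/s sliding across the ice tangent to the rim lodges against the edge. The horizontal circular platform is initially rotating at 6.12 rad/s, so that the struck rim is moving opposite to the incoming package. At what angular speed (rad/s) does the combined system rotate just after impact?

About the central axle the impulsive forces during the collision are internal, so angular momentum about that axis is conserved.
I_p = ½(191)(1.35)² = 174.0 kg·m². Taking the sense of the package's angular momentum as positive, L_{package} = m v R = (17.9)(4.14)(1.35) = 100.0 kg·m²/s.
L_i = −I_p ω_p + m v R = −(174.0)(6.12) + 100.0 = -965.1 kg·m²/s.
After sticking, I_f = I_p + m R² = 174.0 + (17.9)(1.35)² = 206.7 kg·m².
ω_f = L_i / I_f = -965.1 / 206.7 = -4.670 rad/s.

|ω_f| ≈ 4.67 rad/s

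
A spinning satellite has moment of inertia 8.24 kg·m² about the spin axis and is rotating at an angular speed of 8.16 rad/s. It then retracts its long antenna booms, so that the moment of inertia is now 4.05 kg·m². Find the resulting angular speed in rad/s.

No external torque acts about the spin axis, so angular momentum is conserved.
ω₂ = I₁ω₁ / I₂ = (8.240)(8.16 rad/s) / (4.050) = 16.60 rad/s.

ω₂ ≈ 16.6 rad/s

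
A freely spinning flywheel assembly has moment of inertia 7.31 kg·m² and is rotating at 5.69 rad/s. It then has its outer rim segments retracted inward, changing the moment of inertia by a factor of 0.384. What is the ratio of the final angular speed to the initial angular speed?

ω₂/ω₁ ≈ 2.60

No external torque acts about the spin axis, so angular momentum is conserved.
I₂ = 0.384 × 7.31 = 2.807 kg·m².
ω₂/ω₁ = I₁/I₂ = 7.310 / 2.807 = 2.604.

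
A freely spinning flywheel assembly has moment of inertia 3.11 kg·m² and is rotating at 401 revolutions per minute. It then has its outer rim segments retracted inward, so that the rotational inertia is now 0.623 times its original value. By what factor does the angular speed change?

No external torque acts about the spin axis, so angular momentum is conserved.
I₂ = 0.623 × 3.11 = 1.938 kg·m².
ω₂/ω₁ = I₁/I₂ = 3.110 / 1.938 = 1.605.

ω₂/ω₁ ≈ 1.61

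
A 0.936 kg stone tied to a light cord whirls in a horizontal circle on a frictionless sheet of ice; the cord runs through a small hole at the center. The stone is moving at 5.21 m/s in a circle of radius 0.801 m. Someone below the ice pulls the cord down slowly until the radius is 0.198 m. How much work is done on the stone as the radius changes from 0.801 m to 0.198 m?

W ≈ 195 J

The only horizontal force on the mass is along the cord (radial), so it exerts no torque about the hole and angular momentum m v r is conserved.
v₂ = v₁ r₁ / r₂ = (5.21)(0.801) / (0.198) = 21.08 m/s.
W = ΔKE = ½m(v₂² − v₁²) = 195.2 J.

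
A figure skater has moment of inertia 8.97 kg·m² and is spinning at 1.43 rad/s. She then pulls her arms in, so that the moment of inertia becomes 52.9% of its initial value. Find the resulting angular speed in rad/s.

Angular momentum about the spin axis is conserved since the torque about it is zero.
I₂ = 0.529 × 8.97 = 4.745 kg·m².
ω₂ = I₁ω₁ / I₂ = (8.970)(1.43 rad/s) / (4.745) = 2.703 rad/s.

ω₂ ≈ 2.70 rad/s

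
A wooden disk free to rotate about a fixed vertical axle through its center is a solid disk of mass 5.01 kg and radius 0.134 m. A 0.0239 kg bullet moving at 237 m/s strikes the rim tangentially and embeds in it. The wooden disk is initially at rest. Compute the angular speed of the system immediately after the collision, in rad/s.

The axle reaction passes through the axle and exerts no torque about it; angular momentum about the axle is conserved through the impact.
I_p = ½(5.01)(0.134)² = 0.04498 kg·m². Taking the sense of the bullet's angular momentum as positive, L_{bullet} = m v R = (0.0239)(237)(0.134) = 0.7590 kg·m²/s.
L_i = 0 + 0.7590 = 0.7590 kg·m²/s.
After sticking, I_f = I_p + m R² = 0.04498 + (0.0239)(0.134)² = 0.04541 kg·m².
ω_f = L_i / I_f = 0.7590 / 0.04541 = 16.72 rad/s.

|ω_f| ≈ 16.7 rad/s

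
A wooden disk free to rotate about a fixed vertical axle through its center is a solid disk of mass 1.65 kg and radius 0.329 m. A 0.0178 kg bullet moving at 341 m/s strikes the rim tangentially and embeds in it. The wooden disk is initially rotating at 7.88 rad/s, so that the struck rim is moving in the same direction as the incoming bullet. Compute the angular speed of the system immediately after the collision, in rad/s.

|ω_f| ≈ 29.6 rad/s

The axle reaction passes through the axle and exerts no torque about it; angular momentum about the axle is conserved through the impact.
I_p = ½(1.65)(0.329)² = 0.08930 kg·m². Taking the sense of the bullet's angular momentum as positive, L_{bullet} = m v R = (0.0178)(341)(0.329) = 1.997 kg·m²/s.
L_i = +I_p ω_p + m v R = +(0.08930)(7.88) + 1.997 = 2.701 kg·m²/s.
After sticking, I_f = I_p + m R² = 0.08930 + (0.0178)(0.329)² = 0.09123 kg·m².
ω_f = L_i / I_f = 2.701 / 0.09123 = 29.60 rad/s.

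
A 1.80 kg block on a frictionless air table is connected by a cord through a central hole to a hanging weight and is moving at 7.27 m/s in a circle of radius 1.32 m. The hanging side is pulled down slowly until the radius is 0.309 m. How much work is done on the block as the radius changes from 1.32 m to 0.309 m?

W ≈ 820 J

The only horizontal force on the mass is along the cord (radial), so it exerts no torque about the hole and angular momentum m v r is conserved.
v₂ = v₁ r₁ / r₂ = (7.27)(1.32) / (0.309) = 31.06 m/s.
W = ΔKE = ½m(v₂² − v₁²) = 820.5 J.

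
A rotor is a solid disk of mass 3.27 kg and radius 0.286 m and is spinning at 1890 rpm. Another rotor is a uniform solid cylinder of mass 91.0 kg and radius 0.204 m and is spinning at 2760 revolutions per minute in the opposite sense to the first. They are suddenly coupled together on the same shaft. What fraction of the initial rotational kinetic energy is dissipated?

fraction ≈ 0.181

The coupling torques are internal; angular momentum about the shared axis is conserved.
Moments of inertia: I_A = ½(3.27)(0.286)² = 0.1337 kg·m²; I_B = ½(91.0)(0.204)² = 1.894 kg·m².
Taking A's sense as positive: L = (0.1337)(1890) − (1.894)(2760) = -4973 kg·m²·rpm.
Combined I = 0.1337 + 1.894 = 2.027 kg·m².
ω_f = L / I = -4973 / 2.027 = -2453 rpm.
KE_i = ½ΣIω² = 81710 J; KE_f = ½(2.027)(256.9)² = 66900 J.
Fraction dissipated = (KE_i − KE_f)/KE_i = 0.1812.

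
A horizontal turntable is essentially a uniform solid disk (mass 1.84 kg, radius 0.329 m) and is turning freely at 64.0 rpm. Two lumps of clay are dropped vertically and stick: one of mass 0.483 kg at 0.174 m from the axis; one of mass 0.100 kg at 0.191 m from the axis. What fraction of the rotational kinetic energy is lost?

The added mass arrives with no angular momentum about the axis, and any external torque about the axis is negligible, so the system's angular momentum is conserved.
I_p = ½(1.84)(0.329)² = 0.09958 kg·m².
Added inertia Σmr² = (0.483)(0.174)² + (0.100)(0.191)² = 0.01827 kg·m²; I_f = 0.09958 + 0.01827 = 0.1179 kg·m².
ω_f = I_p ω_i / I_f = (0.09958)(64.0) / 0.1179 = 54.08 rpm.
KE_i = ½(0.09958)(6.702 rad/s)² = 2.236 J; KE_f = ½(0.1179)(5.663)² = 1.890 J.
Fraction lost = 0.1550.

fraction ≈ 0.155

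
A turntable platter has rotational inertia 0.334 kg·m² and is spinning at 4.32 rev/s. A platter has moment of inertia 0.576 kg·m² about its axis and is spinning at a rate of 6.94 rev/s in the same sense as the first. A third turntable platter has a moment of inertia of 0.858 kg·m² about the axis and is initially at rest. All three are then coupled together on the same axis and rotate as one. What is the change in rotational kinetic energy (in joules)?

The coupling torques are internal; angular momentum about the shared axis is conserved.
Taking A's sense as positive: L = (0.3340)(4.32) + (0.5760)(6.94) = 5.440 kg·m²·rev/s.
Combined I = 0.3340 + 0.5760 + 0.8580 = 1.768 kg·m².
ω_f = L / I = 5.440 / 1.768 = 3.077 rev/s.
KE_i = ½ΣIω² = 670.6 J; KE_f = ½(1.768)(19.33)² = 330.4 J.

ΔKE ≈ -340 J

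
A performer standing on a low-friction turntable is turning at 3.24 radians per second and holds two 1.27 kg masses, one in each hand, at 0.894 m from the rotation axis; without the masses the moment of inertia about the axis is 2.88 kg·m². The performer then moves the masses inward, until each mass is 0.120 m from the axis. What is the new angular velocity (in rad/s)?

No external torque acts about the spin axis, so angular momentum is conserved.
I₁ = 2.88 + 2(1.27)(0.894)² = 4.910 kg·m²; I₂ = 2.88 + 2(1.27)(0.120)² = 2.917 kg·m².
ω₂ = I₁ω₁ / I₂ = (4.910)(3.24 rad/s) / (2.917) = 5.455 rad/s.

ω₂ ≈ 5.45 rad/s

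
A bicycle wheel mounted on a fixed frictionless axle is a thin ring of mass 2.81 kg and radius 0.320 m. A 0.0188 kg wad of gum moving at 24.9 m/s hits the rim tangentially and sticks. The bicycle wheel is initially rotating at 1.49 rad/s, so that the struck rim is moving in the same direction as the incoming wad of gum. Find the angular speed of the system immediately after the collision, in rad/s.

About the axle the impulsive forces during the collision are internal, so angular momentum about that axis is conserved.
I_p = (2.81)(0.320)² = 0.2877 kg·m². Taking the sense of the wad of gum's angular momentum as positive, L_{wad} = m v R = (0.0188)(24.9)(0.320) = 0.1498 kg·m²/s.
L_i = +I_p ω_p + m v R = +(0.2877)(1.49) + 0.1498 = 0.5785 kg·m²/s.
After sticking, I_f = I_p + m R² = 0.2877 + (0.0188)(0.320)² = 0.2897 kg·m².
ω_f = L_i / I_f = 0.5785 / 0.2897 = 1.997 rad/s.

|ω_f| ≈ 2.00 rad/s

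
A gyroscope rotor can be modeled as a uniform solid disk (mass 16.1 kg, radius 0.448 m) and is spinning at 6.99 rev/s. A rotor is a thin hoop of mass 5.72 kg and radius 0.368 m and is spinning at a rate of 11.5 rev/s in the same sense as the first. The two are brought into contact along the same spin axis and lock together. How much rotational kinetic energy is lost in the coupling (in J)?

The coupling torques are internal; angular momentum about the shared axis is conserved.
Moments of inertia: I_A = ½(16.1)(0.448)² = 1.616 kg·m²; I_B = (5.72)(0.368)² = 0.7746 kg·m².
Taking A's sense as positive: L = (1.616)(6.99) + (0.7746)(11.5) = 20.20 kg·m²·rev/s.
Combined I = 1.616 + 0.7746 = 2.390 kg·m².
ω_f = L / I = 20.20 / 2.390 = 8.452 rev/s.
KE_i = ½ΣIω² = 3580 J; KE_f = ½(2.390)(53.10)² = 3370 J.

ΔKE lost ≈ 210 J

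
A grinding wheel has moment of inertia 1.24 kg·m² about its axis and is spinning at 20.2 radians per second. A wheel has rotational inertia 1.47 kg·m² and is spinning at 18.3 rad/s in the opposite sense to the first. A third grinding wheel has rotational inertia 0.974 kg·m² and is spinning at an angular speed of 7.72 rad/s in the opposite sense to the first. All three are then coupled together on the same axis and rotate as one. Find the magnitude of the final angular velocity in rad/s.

|ω_f| ≈ 2.54 rad/s

The coupling torques are internal; angular momentum about the shared axis is conserved.
Taking A's sense as positive: L = (1.240)(20.2) − (1.470)(18.3) − (0.9740)(7.72) = -9.372 kg·m²·rad/s.
Combined I = 1.240 + 1.470 + 0.9740 = 3.684 kg·m².
ω_f = L / I = -9.372 / 3.684 = -2.544 rad/s.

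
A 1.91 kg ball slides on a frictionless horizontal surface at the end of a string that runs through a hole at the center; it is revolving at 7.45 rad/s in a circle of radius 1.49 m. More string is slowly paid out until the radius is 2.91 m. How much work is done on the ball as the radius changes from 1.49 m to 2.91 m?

No torque about the axis ⇒ m r₁² ω₁ = m r₂² ω₂.
ω₂ = ω₁ (r₁/r₂)² = (7.45)(1.49/2.91)² = 1.953 rad/s.
W = ΔKE = ½m(v₂² − v₁²) = -86.82 J.

W ≈ -86.8 J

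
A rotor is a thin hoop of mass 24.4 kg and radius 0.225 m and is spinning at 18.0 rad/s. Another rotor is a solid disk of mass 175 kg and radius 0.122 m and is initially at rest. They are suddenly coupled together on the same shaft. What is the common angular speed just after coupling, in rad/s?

No external torque acts about the common axis, so total angular momentum is conserved.
Moments of inertia: I_A = (24.4)(0.225)² = 1.235 kg·m²; I_B = ½(175)(0.122)² = 1.302 kg·m².
Taking A's sense as positive: L = (1.235)(18.0) = 22.23 kg·m²·rad/s.
Combined I = 1.235 + 1.302 = 2.538 kg·m².
ω_f = L / I = 22.23 / 2.538 = 8.762 rad/s.

|ω_f| ≈ 8.76 rad/s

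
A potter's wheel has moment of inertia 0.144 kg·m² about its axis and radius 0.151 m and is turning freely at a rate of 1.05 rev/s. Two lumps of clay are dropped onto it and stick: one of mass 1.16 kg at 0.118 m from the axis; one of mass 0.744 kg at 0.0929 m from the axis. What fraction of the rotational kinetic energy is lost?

fraction ≈ 0.136

The added mass arrives with no angular momentum about the axis, and any external torque about the axis is negligible, so the system's angular momentum is conserved.
Added inertia Σmr² = (1.16)(0.118)² + (0.744)(0.0929)² = 0.02257 kg·m²; I_f = 0.1440 + 0.02257 = 0.1666 kg·m².
ω_f = I_p ω_i / I_f = (0.1440)(1.05) / 0.1666 = 0.9077 rev/s.
KE_i = ½(0.1440)(6.597 rad/s)² = 3.134 J; KE_f = ½(0.1666)(5.703)² = 2.709 J.
Fraction lost = 0.1355.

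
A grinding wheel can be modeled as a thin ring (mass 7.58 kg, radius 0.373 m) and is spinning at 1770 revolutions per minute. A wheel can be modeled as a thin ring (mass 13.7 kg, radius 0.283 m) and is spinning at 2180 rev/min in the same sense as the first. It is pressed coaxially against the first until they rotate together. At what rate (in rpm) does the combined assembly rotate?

|ω_f| ≈ 1980 rpm

No external torque acts about the common axis, so total angular momentum is conserved.
Moments of inertia: I_A = (7.58)(0.373)² = 1.055 kg·m²; I_B = (13.7)(0.283)² = 1.097 kg·m².
Taking A's sense as positive: L = (1.055)(1770) + (1.097)(2180) = 4259 kg·m²·rpm.
Combined I = 1.055 + 1.097 = 2.152 kg·m².
ω_f = L / I = 4259 / 2.152 = 1979 rpm.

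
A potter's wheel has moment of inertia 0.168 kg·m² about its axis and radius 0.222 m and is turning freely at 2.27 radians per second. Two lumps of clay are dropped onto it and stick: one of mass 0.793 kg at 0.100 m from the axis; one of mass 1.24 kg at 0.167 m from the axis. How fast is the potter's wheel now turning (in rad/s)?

ω_f ≈ 1.81 rad/s

No external torque acts about the axis; L_before = L_after.
Added inertia Σmr² = (0.793)(0.100)² + (1.24)(0.167)² = 0.04251 kg·m²; I_f = 0.1680 + 0.04251 = 0.2105 kg·m².
ω_f = I_p ω_i / I_f = (0.1680)(2.27) / 0.2105 = 1.812 rad/s.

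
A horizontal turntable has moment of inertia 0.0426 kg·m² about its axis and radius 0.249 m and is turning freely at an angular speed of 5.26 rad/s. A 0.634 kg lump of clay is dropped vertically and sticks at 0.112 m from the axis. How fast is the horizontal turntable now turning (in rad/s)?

ω_f ≈ 4.43 rad/s

The added mass arrives with no angular momentum about the axis, and any external torque about the axis is negligible, so the system's angular momentum is conserved.
Added inertia Σmr² = (0.634)(0.112)² = 0.007953 kg·m²; I_f = 0.04260 + 0.007953 = 0.05055 kg·m².
ω_f = I_p ω_i / I_f = (0.04260)(5.26) / 0.05055 = 4.433 rad/s.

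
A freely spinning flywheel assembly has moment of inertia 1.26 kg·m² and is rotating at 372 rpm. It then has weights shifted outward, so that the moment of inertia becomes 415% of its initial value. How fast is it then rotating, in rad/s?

ω₂ ≈ 9.39 rad/s

No external torque acts about the spin axis, so angular momentum is conserved.
I₂ = 4.15 × 1.26 = 5.229 kg·m².
ω₂ = I₁ω₁ / I₂ = (1.260)(372 rpm) / (5.229) = 89.64 rpm = 9.387 rad/s.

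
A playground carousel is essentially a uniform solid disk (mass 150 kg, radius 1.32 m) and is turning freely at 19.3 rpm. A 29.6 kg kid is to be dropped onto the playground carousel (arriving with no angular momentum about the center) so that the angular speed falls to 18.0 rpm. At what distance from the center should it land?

The added mass arrives with no angular momentum about the center, and any external torque about the center is negligible, so the system's angular momentum is conserved.
I_p = ½(150)(1.32)² = 130.7 kg·m².
I_p ω_i = (I_p + m r²) ω_f ⇒ m r² = I_p(ω_i/ω_f − 1) = 130.7(19.3/18.0 − 1) = 9.438 kg·m².
r = √(9.438/29.6) = 0.5647 m.

r ≈ 0.565 m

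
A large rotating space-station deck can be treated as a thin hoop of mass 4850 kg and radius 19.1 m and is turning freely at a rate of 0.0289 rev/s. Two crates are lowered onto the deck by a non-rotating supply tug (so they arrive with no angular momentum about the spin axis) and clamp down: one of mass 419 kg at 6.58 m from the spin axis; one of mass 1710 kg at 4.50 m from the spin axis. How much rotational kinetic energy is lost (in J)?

No external torque acts about the spin axis; L_before = L_after.
I_p = (4850)(19.1)² = 1.769e+06 kg·m².
Added inertia Σmr² = (419)(6.58)² + (1710)(4.50)² = 52770 kg·m²; I_f = 1.769e+06 + 52770 = 1.822e+06 kg·m².
ω_f = I_p ω_i / I_f = (1.769e+06)(0.0289) / 1.822e+06 = 0.02806 rev/s.
KE_i = ½(1.769e+06)(0.1816 rad/s)² = 29170 J; KE_f = ½(1.822e+06)(0.1763)² = 28330 J.

energy lost ≈ 845 J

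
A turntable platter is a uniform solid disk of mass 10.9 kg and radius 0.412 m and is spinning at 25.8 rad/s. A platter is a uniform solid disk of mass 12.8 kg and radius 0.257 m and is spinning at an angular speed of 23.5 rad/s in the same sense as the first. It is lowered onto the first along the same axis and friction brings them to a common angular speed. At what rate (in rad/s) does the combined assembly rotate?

The coupling torques are internal; angular momentum about the shared axis is conserved.
Moments of inertia: I_A = ½(10.9)(0.412)² = 0.9251 kg·m²; I_B = ½(12.8)(0.257)² = 0.4227 kg·m².
Taking A's sense as positive: L = (0.9251)(25.8) + (0.4227)(23.5) = 33.80 kg·m²·rad/s.
Combined I = 0.9251 + 0.4227 = 1.348 kg·m².
ω_f = L / I = 33.80 / 1.348 = 25.08 rad/s.

|ω_f| ≈ 25.1 rad/s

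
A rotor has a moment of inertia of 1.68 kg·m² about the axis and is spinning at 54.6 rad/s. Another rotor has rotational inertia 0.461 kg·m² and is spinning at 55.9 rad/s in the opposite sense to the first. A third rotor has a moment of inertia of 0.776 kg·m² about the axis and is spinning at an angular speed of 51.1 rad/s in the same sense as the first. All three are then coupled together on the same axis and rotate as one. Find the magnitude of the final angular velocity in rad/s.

|ω_f| ≈ 36.2 rad/s

No external torque acts about the common axis, so total angular momentum is conserved.
Taking A's sense as positive: L = (1.680)(54.6) − (0.4610)(55.9) + (0.7760)(51.1) = 105.6 kg·m²·rad/s.
Combined I = 1.680 + 0.4610 + 0.7760 = 2.917 kg·m².
ω_f = L / I = 105.6 / 2.917 = 36.21 rad/s.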